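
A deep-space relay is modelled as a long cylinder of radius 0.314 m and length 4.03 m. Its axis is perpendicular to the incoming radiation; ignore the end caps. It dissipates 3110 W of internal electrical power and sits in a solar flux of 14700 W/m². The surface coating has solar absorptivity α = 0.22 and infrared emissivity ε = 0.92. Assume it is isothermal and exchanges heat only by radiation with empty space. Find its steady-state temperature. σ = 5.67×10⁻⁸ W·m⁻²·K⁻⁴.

T ≈ 406 K

At steady state, absorbed solar power + internal power = radiated power.
Absorbed: α·S·A_cross = 0.22·14700·2.531 = 8185 W (cross-section 2rL).
Total input = 8185 + 3110 = 11290 W.
Radiated: εσ·A_surf·T⁴ with A_surf = 2πrL = 7.951 m².
T⁴ = 11290/(0.92·5.67×10⁻⁸·7.951) = 2.723×10¹⁰ K⁴.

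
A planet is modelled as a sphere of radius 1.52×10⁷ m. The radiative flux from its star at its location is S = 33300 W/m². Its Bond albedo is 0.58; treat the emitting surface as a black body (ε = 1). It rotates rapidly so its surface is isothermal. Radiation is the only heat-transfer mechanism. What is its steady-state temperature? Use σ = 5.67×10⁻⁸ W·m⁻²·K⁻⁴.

At equilibrium, absorbed power = emitted power.
Absorbing cross-section = πr² = 7.258×10¹⁴ m²; emitting surface = 4πr² = 2.903×10¹⁵ m² (ratio 4).
(1−a)S·A_cross = εσ·A_surf·T⁴  ⇒  T⁴ = (1−a)S/(4σ).
T⁴ = 0.420·33300/(4·5.67×10⁻⁸) = 6.167×10¹⁰ K⁴.
T = (6.167×10¹⁰)^(1/4).

T ≈ 498 K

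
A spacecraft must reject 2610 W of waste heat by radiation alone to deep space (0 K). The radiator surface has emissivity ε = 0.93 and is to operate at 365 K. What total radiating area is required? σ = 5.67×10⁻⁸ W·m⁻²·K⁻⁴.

A ≈ 2.79 m²

P = εσA T⁴ ⇒ A = P/(εσT⁴).
T⁴ = 1.775×10¹⁰ K⁴.
A = 2610/(0.93 × 5.67×10⁻⁸ × 1.775×10¹⁰).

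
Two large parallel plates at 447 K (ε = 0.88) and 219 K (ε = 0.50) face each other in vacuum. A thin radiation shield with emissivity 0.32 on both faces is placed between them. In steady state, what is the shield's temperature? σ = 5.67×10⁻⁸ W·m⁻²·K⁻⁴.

In steady state the net flux on the hot side equals that on the cold side.
σ(T₁⁴−T_s⁴)/D₁ = σ(T_s⁴−T₂⁴)/D₂, with D₁ = 1/ε₁+1/ε_s−1 = 3.261, D₂ = 1/ε_s+1/ε₂−1 = 4.125.
Solve for T_s⁴: T_s⁴ = (D₂·T₁⁴ + D₁·T₂⁴)/(D₁+D₂) = 2.331×10¹⁰ K⁴.

T_s ≈ 391 K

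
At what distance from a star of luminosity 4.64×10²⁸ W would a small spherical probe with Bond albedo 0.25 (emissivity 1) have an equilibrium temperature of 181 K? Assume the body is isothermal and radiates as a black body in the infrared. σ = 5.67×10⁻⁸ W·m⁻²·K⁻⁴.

For an isothermal black-emitting sphere, (1−a)S·πr² = σ·4πr²·T⁴ ⇒ S = 4σT⁴/(1−a).
S = 4·5.67×10⁻⁸·(181)⁴/0.750 = 324.6 W/m².
Flux falls as S = L/(4πd²), so d = √(L/(4πS)) = √(4.64×10²⁸/(4π·324.6)).

d ≈ 3.37×10¹² m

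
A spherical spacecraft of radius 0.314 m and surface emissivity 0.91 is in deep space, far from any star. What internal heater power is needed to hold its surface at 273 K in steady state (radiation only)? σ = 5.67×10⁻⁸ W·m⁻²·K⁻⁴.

P ≈ 355 W

P = εσ·4πr²·T⁴.
4πr² = 1.239 m²; T⁴ = 5.555×10⁹ K⁴.
P = 0.91·5.67×10⁻⁸·1.239·5.555×10⁹.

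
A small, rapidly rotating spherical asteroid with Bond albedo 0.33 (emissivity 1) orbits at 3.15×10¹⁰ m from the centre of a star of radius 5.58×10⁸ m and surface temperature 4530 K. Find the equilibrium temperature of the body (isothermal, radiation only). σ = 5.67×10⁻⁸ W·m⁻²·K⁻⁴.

The star's surface emits σT_*⁴; at distance d the flux is S = σT_*⁴(R_*/d)².
S = 5.67×10⁻⁸·(4530)⁴·(5.58×10⁸/3.15×10¹⁰)² = 7492 W/m².
For an isothermal sphere T⁴ = (1−a)S/(4σ) = 2.213×10¹⁰ K⁴.

T ≈ 386 K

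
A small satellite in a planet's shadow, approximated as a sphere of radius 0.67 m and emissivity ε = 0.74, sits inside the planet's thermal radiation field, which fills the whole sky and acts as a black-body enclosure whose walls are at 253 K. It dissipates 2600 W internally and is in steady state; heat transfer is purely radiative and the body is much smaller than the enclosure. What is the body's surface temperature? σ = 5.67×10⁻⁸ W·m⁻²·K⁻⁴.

T ≈ 350 K

For a small grey body in a large enclosure, net radiated power = εσA(T⁴ − T_w⁴).
Steady state: P = εσA(T⁴ − T_w⁴) with A = 4πr² = 5.641 m².
T⁴ = P/(εσA) + T_w⁴ = 2600/(0.74·5.67×10⁻⁸·5.641) + (253)⁴
    = 1.098×10¹⁰ + 4.097×10⁹ = 1.508×10¹⁰ K⁴.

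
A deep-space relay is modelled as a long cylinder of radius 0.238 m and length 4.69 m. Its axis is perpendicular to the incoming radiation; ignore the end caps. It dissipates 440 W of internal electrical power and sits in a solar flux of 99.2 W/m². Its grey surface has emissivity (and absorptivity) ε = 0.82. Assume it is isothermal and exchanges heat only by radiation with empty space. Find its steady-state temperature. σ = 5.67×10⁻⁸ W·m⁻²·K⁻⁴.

At steady state, absorbed solar power + internal power = radiated power.
Absorbed: α·S·A_cross = 0.82·99.2·2.232 = 181.6 W (cross-section 2rL).
Total input = 181.6 + 440 = 621.6 W.
Radiated: εσ·A_surf·T⁴ with A_surf = 2πrL = 7.013 m².
T⁴ = 621.6/(0.82·5.67×10⁻⁸·7.013) = 1.906×10⁹ K⁴.

T ≈ 209 K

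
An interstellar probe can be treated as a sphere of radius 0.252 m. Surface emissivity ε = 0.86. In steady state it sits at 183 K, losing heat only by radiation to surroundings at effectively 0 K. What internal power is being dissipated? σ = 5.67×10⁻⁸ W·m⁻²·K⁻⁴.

Steady state: P = εσA T⁴.
A = 4πr² = 0.7980 m²; T⁴ = (183)⁴ = 1.122×10⁹ K⁴.
P = 0.86 × 5.67×10⁻⁸ × 0.7980 × 1.122×10⁹.

P ≈ 43.6 W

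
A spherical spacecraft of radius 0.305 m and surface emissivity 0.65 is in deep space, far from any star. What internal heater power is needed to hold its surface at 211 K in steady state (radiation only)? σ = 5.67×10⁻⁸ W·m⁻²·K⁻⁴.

P = εσ·4πr²·T⁴.
4πr² = 1.169 m²; T⁴ = 1.982×10⁹ K⁴.
P = 0.65·5.67×10⁻⁸·1.169·1.982×10⁹.

P ≈ 85.4 W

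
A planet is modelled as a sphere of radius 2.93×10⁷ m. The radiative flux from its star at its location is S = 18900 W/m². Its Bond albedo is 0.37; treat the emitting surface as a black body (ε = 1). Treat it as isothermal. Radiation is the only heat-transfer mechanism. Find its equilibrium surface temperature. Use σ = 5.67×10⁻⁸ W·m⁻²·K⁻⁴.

T ≈ 479 K

At equilibrium, absorbed power = emitted power.
Absorbing cross-section = πr² = 2.697×10¹⁵ m²; emitting surface = 4πr² = 1.079×10¹⁶ m² (ratio 4).
(1−a)S·A_cross = εσ·A_surf·T⁴  ⇒  T⁴ = (1−a)S/(4σ).
T⁴ = 0.630·18900/(4·5.67×10⁻⁸) = 5.250×10¹⁰ K⁴.
T = (5.250×10¹⁰)^(1/4).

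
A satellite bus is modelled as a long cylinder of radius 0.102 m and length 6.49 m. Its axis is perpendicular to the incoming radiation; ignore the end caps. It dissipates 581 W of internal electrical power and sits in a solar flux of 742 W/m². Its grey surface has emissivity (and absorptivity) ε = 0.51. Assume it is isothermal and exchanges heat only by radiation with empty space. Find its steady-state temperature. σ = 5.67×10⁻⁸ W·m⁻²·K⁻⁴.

T ≈ 308 K

At steady state, absorbed solar power + internal power = radiated power.
Absorbed: α·S·A_cross = 0.51·742·1.324 = 501.0 W (cross-section 2rL).
Total input = 501.0 + 581 = 1082 W.
Radiated: εσ·A_surf·T⁴ with A_surf = 2πrL = 4.159 m².
T⁴ = 1082/(0.51·5.67×10⁻⁸·4.159) = 8.996×10⁹ K⁴.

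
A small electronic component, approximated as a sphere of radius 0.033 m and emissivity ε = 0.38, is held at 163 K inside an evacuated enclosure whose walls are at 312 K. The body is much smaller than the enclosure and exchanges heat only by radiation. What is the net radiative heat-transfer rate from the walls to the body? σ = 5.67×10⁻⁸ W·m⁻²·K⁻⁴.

P_net ≈ 2.59 W

For a small grey body in a large enclosure: P_net = εσA(T_body⁴ − T_wall⁴).
A = 4πr² = 0.01368 m²; T_body⁴ − T_wall⁴ = 7.059×10⁸ − 9.476×10⁹ = -8.770×10⁹ K⁴.
|P_net| = 0.38·5.67×10⁻⁸·0.01368·8.770×10⁹.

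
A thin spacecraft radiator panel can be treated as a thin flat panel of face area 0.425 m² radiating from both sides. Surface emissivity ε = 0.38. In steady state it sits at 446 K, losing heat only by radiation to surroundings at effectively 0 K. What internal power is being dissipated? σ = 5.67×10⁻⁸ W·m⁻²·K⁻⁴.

P ≈ 725 W

Steady state: P = εσA T⁴.
A = 2·0.425 = 0.8500 m²; T⁴ = (446)⁴ = 3.957×10¹⁰ K⁴.
P = 0.38 × 5.67×10⁻⁸ × 0.8500 × 3.957×10¹⁰.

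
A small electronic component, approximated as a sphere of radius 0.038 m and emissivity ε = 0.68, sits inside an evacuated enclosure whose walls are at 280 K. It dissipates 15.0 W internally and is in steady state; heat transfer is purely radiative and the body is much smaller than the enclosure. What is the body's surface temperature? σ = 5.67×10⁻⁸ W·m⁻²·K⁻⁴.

T ≈ 408 K

For a small grey body in a large enclosure, net radiated power = εσA(T⁴ − T_w⁴).
Steady state: P = εσA(T⁴ − T_w⁴) with A = 4πr² = 0.01815 m².
T⁴ = P/(εσA) + T_w⁴ = 15.0/(0.68·5.67×10⁻⁸·0.01815) + (280)⁴
    = 2.144×10¹⁰ + 6.147×10⁹ = 2.759×10¹⁰ K⁴.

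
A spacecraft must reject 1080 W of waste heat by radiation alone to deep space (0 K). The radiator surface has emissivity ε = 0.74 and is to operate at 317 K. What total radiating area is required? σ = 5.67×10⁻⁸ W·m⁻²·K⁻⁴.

P = εσA T⁴ ⇒ A = P/(εσT⁴).
T⁴ = 1.010×10¹⁰ K⁴.
A = 1080/(0.74 × 5.67×10⁻⁸ × 1.010×10¹⁰).

A ≈ 2.55 m²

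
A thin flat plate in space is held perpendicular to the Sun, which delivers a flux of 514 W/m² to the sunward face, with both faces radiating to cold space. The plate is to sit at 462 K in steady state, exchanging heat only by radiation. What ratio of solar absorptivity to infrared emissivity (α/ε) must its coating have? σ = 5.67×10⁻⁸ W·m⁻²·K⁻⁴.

Balance: αS·A = εσ·2A·T⁴ ⇒ α/ε = 2σT⁴/S.
α/ε = 2·5.67×10⁻⁸·(462)⁴/514 = 2·5.67×10⁻⁸·4.556×10¹⁰/514.

α/ε ≈ 10.1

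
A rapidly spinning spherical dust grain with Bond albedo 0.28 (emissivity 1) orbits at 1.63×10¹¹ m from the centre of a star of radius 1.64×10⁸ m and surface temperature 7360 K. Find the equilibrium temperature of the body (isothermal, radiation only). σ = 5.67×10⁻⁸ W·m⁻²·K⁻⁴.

T ≈ 152 K

The star's surface emits σT_*⁴; at distance d the flux is S = σT_*⁴(R_*/d)².
S = 5.67×10⁻⁸·(7360)⁴·(1.64×10⁸/1.63×10¹¹)² = 168.4 W/m².
For an isothermal sphere T⁴ = (1−a)S/(4σ) = 5.347×10⁸ K⁴.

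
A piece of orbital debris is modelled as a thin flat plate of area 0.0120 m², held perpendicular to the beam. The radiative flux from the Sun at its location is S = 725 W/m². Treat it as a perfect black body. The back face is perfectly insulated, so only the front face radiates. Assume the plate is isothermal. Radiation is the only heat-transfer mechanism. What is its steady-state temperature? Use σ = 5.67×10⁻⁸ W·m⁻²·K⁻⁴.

T ≈ 336 K

At equilibrium, absorbed power = emitted power.
Absorbing cross-section = A = 0.01200 m²; emitting surface = A = 0.01200 m² (ratio 1).
S·A_cross = εσ·A_surf·T⁴  ⇒  T⁴ = S/(1σ).
T⁴ = 1.00·725/(1·5.67×10⁻⁸) = 1.279×10¹⁰ K⁴.
T = (1.279×10¹⁰)^(1/4).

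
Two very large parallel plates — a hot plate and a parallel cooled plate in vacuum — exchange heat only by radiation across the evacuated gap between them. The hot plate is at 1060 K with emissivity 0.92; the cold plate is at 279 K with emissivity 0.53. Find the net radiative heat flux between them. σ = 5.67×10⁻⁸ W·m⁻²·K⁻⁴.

q ≈ 36100 W/m²

For two infinite grey parallel plates, q = σ(T₁⁴ − T₂⁴)/(1/ε₁ + 1/ε₂ − 1).
T₁⁴ − T₂⁴ = 1.262×10¹² − 6.059×10⁹ = 1.256×10¹² K⁴.
1/ε₁ + 1/ε₂ − 1 = 1.087 + 1.887 − 1 = 1.974.
q = 5.67×10⁻⁸ × 1.256×10¹² / 1.974.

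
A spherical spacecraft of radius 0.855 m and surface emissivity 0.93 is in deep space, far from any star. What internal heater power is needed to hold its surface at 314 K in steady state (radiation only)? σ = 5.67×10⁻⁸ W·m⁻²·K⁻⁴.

P = εσ·4πr²·T⁴.
4πr² = 9.186 m²; T⁴ = 9.721×10⁹ K⁴.
P = 0.93·5.67×10⁻⁸·9.186·9.721×10⁹.

P ≈ 4710 W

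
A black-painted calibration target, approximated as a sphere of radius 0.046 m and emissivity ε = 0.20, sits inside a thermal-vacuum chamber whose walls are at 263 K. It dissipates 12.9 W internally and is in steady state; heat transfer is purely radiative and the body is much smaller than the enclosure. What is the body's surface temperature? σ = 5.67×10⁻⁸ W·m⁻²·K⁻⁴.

For a small grey body in a large enclosure, net radiated power = εσA(T⁴ − T_w⁴).
Steady state: P = εσA(T⁴ − T_w⁴) with A = 4πr² = 0.02659 m².
T⁴ = P/(εσA) + T_w⁴ = 12.9/(0.20·5.67×10⁻⁸·0.02659) + (263)⁴
    = 4.278×10¹⁰ + 4.784×10⁹ = 4.757×10¹⁰ K⁴.

T ≈ 467 K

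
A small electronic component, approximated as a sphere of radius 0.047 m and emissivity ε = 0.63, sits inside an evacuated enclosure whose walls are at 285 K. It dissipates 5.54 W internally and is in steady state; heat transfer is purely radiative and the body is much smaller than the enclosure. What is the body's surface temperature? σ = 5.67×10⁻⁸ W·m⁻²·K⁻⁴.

T ≈ 332 K

For a small grey body in a large enclosure, net radiated power = εσA(T⁴ − T_w⁴).
Steady state: P = εσA(T⁴ − T_w⁴) with A = 4πr² = 0.02776 m².
T⁴ = P/(εσA) + T_w⁴ = 5.54/(0.63·5.67×10⁻⁸·0.02776) + (285)⁴
    = 5.587×10⁹ + 6.598×10⁹ = 1.218×10¹⁰ K⁴.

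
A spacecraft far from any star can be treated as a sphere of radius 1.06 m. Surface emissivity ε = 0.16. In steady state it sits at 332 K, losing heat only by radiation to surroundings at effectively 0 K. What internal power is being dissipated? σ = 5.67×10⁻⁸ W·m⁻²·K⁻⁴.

Steady state: P = εσA T⁴.
A = 4πr² = 14.12 m²; T⁴ = (332)⁴ = 1.215×10¹⁰ K⁴.
P = 0.16 × 5.67×10⁻⁸ × 14.12 × 1.215×10¹⁰.

P ≈ 1560 W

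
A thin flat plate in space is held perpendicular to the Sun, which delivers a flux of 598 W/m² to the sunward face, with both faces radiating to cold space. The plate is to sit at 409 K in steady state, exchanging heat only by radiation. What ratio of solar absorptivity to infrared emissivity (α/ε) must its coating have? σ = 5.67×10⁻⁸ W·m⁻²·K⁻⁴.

α/ε ≈ 5.31

Balance: αS·A = εσ·2A·T⁴ ⇒ α/ε = 2σT⁴/S.
α/ε = 2·5.67×10⁻⁸·(409)⁴/598 = 2·5.67×10⁻⁸·2.798×10¹⁰/598.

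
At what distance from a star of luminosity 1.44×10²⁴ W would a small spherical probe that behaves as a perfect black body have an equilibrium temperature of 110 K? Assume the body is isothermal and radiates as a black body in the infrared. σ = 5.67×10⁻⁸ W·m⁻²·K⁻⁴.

For an isothermal black-emitting sphere, (1−a)S·πr² = σ·4πr²·T⁴ ⇒ S = 4σT⁴/(1−a).
S = 4·5.67×10⁻⁸·(110)⁴/1.00 = 33.21 W/m².
Flux falls as S = L/(4πd²), so d = √(L/(4πS)) = √(1.44×10²⁴/(4π·33.21)).

d ≈ 5.87×10¹⁰ m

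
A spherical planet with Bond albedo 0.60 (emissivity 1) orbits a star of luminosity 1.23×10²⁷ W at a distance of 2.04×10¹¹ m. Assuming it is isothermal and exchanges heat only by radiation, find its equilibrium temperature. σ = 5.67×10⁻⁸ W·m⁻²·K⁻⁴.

T ≈ 254 K

First find the stellar flux at distance d: S = L/(4πd²) = 1.23×10²⁷/(4π·(2.04×10¹¹)²) = 2352 W/m².
For an isothermal sphere, absorbed (1−a)S·πr² = emitted σ·4πr²·T⁴, so T⁴ = (1−a)S/(4σ).
T⁴ = 0.400·2352/(4·5.67×10⁻⁸) = 4.148×10⁹ K⁴.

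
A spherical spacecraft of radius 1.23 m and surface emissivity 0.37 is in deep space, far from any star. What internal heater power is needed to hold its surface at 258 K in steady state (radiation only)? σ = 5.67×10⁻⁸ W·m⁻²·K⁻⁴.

P ≈ 1770 W

P = εσ·4πr²·T⁴.
4πr² = 19.01 m²; T⁴ = 4.431×10⁹ K⁴.
P = 0.37·5.67×10⁻⁸·19.01·4.431×10⁹.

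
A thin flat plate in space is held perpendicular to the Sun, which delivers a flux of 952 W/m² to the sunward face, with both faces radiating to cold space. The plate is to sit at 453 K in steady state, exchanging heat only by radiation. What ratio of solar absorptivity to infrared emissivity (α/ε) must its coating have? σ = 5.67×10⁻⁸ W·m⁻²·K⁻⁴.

Balance: αS·A = εσ·2A·T⁴ ⇒ α/ε = 2σT⁴/S.
α/ε = 2·5.67×10⁻⁸·(453)⁴/952 = 2·5.67×10⁻⁸·4.211×10¹⁰/952.

α/ε ≈ 5.02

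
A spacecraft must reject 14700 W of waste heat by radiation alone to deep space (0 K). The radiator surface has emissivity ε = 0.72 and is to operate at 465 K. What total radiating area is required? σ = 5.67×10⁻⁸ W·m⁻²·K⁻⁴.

P = εσA T⁴ ⇒ A = P/(εσT⁴).
T⁴ = 4.675×10¹⁰ K⁴.
A = 14700/(0.72 × 5.67×10⁻⁸ × 4.675×10¹⁰).

A ≈ 7.70 m²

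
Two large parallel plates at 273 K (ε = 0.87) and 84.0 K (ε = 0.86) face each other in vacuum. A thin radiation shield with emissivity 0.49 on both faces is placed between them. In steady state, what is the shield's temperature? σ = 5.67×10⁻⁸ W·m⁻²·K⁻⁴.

In steady state the net flux on the hot side equals that on the cold side.
σ(T₁⁴−T_s⁴)/D₁ = σ(T_s⁴−T₂⁴)/D₂, with D₁ = 1/ε₁+1/ε_s−1 = 2.190, D₂ = 1/ε_s+1/ε₂−1 = 2.204.
Solve for T_s⁴: T_s⁴ = (D₂·T₁⁴ + D₁·T₂⁴)/(D₁+D₂) = 2.811×10⁹ K⁴.

T_s ≈ 230 K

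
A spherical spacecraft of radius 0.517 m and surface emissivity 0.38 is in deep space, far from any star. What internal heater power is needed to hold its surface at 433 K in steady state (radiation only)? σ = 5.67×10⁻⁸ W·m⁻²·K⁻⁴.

P = εσ·4πr²·T⁴.
4πr² = 3.359 m²; T⁴ = 3.515×10¹⁰ K⁴.
P = 0.38·5.67×10⁻⁸·3.359·3.515×10¹⁰.

P ≈ 2540 W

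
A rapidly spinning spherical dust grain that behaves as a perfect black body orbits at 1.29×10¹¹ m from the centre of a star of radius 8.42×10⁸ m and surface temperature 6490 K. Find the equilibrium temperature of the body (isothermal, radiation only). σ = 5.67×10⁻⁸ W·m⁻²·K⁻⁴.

The star's surface emits σT_*⁴; at distance d the flux is S = σT_*⁴(R_*/d)².
S = 5.67×10⁻⁸·(6490)⁴·(8.42×10⁸/1.29×10¹¹)² = 4286 W/m².
For an isothermal sphere T⁴ = (1−a)S/(4σ) = 1.890×10¹⁰ K⁴.

T ≈ 371 K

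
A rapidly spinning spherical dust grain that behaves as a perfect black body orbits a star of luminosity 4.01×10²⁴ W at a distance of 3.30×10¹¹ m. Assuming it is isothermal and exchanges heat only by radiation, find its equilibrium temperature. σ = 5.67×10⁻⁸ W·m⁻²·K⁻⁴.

First find the stellar flux at distance d: S = L/(4πd²) = 4.01×10²⁴/(4π·(3.30×10¹¹)²) = 2.930 W/m².
For an isothermal sphere, absorbed (1−a)S·πr² = emitted σ·4πr²·T⁴, so T⁴ = (1−a)S/(4σ).
T⁴ = 1.00·2.930/(4·5.67×10⁻⁸) = 1.292×10⁷ K⁴.

T ≈ 60.0 K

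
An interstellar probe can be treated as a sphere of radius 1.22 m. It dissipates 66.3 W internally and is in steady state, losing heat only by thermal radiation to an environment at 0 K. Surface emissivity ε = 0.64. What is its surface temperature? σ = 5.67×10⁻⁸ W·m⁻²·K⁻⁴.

Steady state: internal power = radiated power, P = εσA T⁴.
Radiating area A = 4πr² = 18.70 m².
T⁴ = P/(εσA) = 66.3/(0.64·5.67×10⁻⁸·18.70) = 9.768×10⁷ K⁴.
T = (9.768×10⁷)^(1/4).

T ≈ 99.4 K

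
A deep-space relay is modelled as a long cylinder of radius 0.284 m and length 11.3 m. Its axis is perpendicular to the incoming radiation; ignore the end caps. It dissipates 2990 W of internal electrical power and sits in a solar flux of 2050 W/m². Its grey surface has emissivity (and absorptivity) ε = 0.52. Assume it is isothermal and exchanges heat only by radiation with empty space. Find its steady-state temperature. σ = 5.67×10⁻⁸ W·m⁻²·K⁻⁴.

T ≈ 359 K

At steady state, absorbed solar power + internal power = radiated power.
Absorbed: α·S·A_cross = 0.52·2050·6.418 = 6842 W (cross-section 2rL).
Total input = 6842 + 2990 = 9832 W.
Radiated: εσ·A_surf·T⁴ with A_surf = 2πrL = 20.16 m².
T⁴ = 9832/(0.52·5.67×10⁻⁸·20.16) = 1.654×10¹⁰ K⁴.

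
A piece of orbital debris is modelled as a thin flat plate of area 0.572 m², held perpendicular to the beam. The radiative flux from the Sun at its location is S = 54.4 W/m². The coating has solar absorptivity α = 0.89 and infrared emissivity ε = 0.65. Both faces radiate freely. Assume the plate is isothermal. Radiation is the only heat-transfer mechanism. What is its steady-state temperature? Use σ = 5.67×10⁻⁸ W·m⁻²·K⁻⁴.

T ≈ 160 K

At equilibrium, absorbed power = emitted power.
Absorbing cross-section = A = 0.5720 m²; emitting surface = 2A = 1.144 m² (ratio 2).
αS·A_cross = εσ·A_surf·T⁴  ⇒  T⁴ = αS/(ε·2σ).
T⁴ = 0.890·54.4/(0.65·2·5.67×10⁻⁸) = 6.568×10⁸ K⁴.
T = (6.568×10⁸)^(1/4).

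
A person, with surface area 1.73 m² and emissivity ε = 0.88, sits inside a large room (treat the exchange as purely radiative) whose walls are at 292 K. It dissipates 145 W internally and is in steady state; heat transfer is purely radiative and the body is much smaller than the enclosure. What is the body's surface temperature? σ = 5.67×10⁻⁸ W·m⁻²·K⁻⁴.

For a small grey body in a large enclosure, net radiated power = εσA(T⁴ − T_w⁴).
Steady state: P = εσA(T⁴ − T_w⁴) with A = 1.73 m².
T⁴ = P/(εσA) + T_w⁴ = 145/(0.88·5.67×10⁻⁸·1.730) + (292)⁴
    = 1.680×10⁹ + 7.270×10⁹ = 8.950×10⁹ K⁴.

T ≈ 308 K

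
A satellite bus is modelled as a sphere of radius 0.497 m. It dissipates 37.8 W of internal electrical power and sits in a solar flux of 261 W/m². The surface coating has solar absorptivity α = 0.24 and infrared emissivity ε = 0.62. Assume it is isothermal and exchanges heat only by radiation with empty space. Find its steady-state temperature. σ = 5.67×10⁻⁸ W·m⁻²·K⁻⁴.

At steady state, absorbed solar power + internal power = radiated power.
Absorbed: α·S·A_cross = 0.24·261·0.7760 = 48.61 W (cross-section πr²).
Total input = 48.61 + 37.8 = 86.41 W.
Radiated: εσ·A_surf·T⁴ with A_surf = 4πr² = 3.104 m².
T⁴ = 86.41/(0.62·5.67×10⁻⁸·3.104) = 7.919×10⁸ K⁴.

T ≈ 168 K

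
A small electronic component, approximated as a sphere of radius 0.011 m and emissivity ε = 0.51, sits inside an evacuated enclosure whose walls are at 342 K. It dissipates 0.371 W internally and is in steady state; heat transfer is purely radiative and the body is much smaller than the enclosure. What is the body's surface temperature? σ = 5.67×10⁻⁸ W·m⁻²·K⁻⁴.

For a small grey body in a large enclosure, net radiated power = εσA(T⁴ − T_w⁴).
Steady state: P = εσA(T⁴ − T_w⁴) with A = 4πr² = 0.001521 m².
T⁴ = P/(εσA) + T_w⁴ = 0.371/(0.51·5.67×10⁻⁸·0.001521) + (342)⁴
    = 8.438×10⁹ + 1.368×10¹⁰ = 2.212×10¹⁰ K⁴.

T ≈ 386 K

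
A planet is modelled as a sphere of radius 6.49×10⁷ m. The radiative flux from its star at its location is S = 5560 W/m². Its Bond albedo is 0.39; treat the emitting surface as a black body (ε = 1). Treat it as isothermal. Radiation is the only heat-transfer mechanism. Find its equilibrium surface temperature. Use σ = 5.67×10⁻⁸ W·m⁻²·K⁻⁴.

T ≈ 350 K

At equilibrium, absorbed power = emitted power.
Absorbing cross-section = πr² = 1.323×10¹⁶ m²; emitting surface = 4πr² = 5.293×10¹⁶ m² (ratio 4).
(1−a)S·A_cross = εσ·A_surf·T⁴  ⇒  T⁴ = (1−a)S/(4σ).
T⁴ = 0.610·5560/(4·5.67×10⁻⁸) = 1.495×10¹⁰ K⁴.
T = (1.495×10¹⁰)^(1/4).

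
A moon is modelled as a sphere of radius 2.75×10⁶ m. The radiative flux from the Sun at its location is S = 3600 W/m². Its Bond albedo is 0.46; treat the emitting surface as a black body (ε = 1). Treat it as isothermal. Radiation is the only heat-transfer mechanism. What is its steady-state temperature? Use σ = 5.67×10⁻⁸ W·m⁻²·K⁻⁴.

At equilibrium, absorbed power = emitted power.
Absorbing cross-section = πr² = 2.376×10¹³ m²; emitting surface = 4πr² = 9.503×10¹³ m² (ratio 4).
(1−a)S·A_cross = εσ·A_surf·T⁴  ⇒  T⁴ = (1−a)S/(4σ).
T⁴ = 0.540·3600/(4·5.67×10⁻⁸) = 8.571×10⁹ K⁴.
T = (8.571×10⁹)^(1/4).

T ≈ 304 K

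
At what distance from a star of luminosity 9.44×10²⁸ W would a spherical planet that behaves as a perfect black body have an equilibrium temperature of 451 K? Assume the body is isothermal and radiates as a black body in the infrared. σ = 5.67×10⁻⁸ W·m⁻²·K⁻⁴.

d ≈ 8.95×10¹¹ m

For an isothermal black-emitting sphere, (1−a)S·πr² = σ·4πr²·T⁴ ⇒ S = 4σT⁴/(1−a).
S = 4·5.67×10⁻⁸·(451)⁴/1.00 = 9383 W/m².
Flux falls as S = L/(4πd²), so d = √(L/(4πS)) = √(9.44×10²⁸/(4π·9383)).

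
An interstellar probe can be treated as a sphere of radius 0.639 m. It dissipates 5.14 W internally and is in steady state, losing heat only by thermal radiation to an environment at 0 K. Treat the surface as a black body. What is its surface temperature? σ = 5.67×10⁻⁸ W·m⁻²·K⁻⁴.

T ≈ 64.8 K

Steady state: internal power = radiated power, P = εσA T⁴.
Radiating area A = 4πr² = 5.131 m².
T⁴ = P/(εσA) = 5.14/(1.0·5.67×10⁻⁸·5.131) = 1.767×10⁷ K⁴.
T = (1.767×10⁷)^(1/4).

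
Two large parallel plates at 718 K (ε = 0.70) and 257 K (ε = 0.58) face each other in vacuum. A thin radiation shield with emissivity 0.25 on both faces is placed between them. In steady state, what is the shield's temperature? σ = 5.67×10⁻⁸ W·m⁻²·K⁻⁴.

In steady state the net flux on the hot side equals that on the cold side.
σ(T₁⁴−T_s⁴)/D₁ = σ(T_s⁴−T₂⁴)/D₂, with D₁ = 1/ε₁+1/ε_s−1 = 4.429, D₂ = 1/ε_s+1/ε₂−1 = 4.724.
Solve for T_s⁴: T_s⁴ = (D₂·T₁⁴ + D₁·T₂⁴)/(D₁+D₂) = 1.393×10¹¹ K⁴.

T_s ≈ 611 K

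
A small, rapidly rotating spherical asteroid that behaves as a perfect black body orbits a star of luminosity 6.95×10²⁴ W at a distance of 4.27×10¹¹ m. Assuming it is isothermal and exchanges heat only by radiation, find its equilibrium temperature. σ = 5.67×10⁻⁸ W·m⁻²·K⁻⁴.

T ≈ 60.5 K

First find the stellar flux at distance d: S = L/(4πd²) = 6.95×10²⁴/(4π·(4.27×10¹¹)²) = 3.033 W/m².
For an isothermal sphere, absorbed (1−a)S·πr² = emitted σ·4πr²·T⁴, so T⁴ = (1−a)S/(4σ).
T⁴ = 1.00·3.033/(4·5.67×10⁻⁸) = 1.337×10⁷ K⁴.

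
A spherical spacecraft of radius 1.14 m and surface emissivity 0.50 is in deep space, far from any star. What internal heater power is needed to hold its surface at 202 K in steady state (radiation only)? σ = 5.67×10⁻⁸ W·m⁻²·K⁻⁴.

P = εσ·4πr²·T⁴.
4πr² = 16.33 m²; T⁴ = 1.665×10⁹ K⁴.
P = 0.50·5.67×10⁻⁸·16.33·1.665×10⁹.

P ≈ 771 W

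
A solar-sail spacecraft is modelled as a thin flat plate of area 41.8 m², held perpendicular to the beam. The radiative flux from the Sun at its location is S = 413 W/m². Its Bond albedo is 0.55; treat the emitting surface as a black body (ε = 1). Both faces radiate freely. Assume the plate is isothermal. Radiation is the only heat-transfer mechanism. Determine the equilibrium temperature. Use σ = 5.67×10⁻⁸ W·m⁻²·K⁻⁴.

At equilibrium, absorbed power = emitted power.
Absorbing cross-section = A = 41.80 m²; emitting surface = 2A = 83.60 m² (ratio 2).
(1−a)S·A_cross = εσ·A_surf·T⁴  ⇒  T⁴ = (1−a)S/(2σ).
T⁴ = 0.450·413/(2·5.67×10⁻⁸) = 1.639×10⁹ K⁴.
T = (1.639×10⁹)^(1/4).

T ≈ 201 K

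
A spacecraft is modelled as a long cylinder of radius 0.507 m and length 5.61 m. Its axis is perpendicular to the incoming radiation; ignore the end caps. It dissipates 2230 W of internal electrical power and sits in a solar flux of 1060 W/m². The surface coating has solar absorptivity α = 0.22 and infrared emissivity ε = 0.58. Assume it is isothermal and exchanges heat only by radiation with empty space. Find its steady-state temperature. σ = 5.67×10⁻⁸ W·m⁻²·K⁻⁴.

T ≈ 279 K

At steady state, absorbed solar power + internal power = radiated power.
Absorbed: α·S·A_cross = 0.22·1060·5.689 = 1327 W (cross-section 2rL).
Total input = 1327 + 2230 = 3557 W.
Radiated: εσ·A_surf·T⁴ with A_surf = 2πrL = 17.87 m².
T⁴ = 3557/(0.58·5.67×10⁻⁸·17.87) = 6.052×10⁹ K⁴.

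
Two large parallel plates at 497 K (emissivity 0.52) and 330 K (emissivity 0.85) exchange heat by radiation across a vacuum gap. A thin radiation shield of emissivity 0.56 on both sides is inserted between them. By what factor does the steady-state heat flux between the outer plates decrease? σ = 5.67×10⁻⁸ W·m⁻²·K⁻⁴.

factor ≈ 2.22

Without shield: q₀ = σΔ(T⁴)/(1/ε₁+1/ε₂−1) with denominator 2.100.
With shield the two gaps are in series; the resistances add: (1/ε₁+1/ε_s−1)+(1/ε_s+1/ε₂−1) = 2.709+1.962 = 4.671.
Heat-flux ratio q₀/q = 4.671/2.100.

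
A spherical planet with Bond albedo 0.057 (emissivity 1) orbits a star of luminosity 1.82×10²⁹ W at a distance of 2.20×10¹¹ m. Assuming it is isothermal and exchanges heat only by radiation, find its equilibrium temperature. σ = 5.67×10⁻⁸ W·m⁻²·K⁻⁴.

First find the stellar flux at distance d: S = L/(4πd²) = 1.82×10²⁹/(4π·(2.20×10¹¹)²) = 2.992×10⁵ W/m².
For an isothermal sphere, absorbed (1−a)S·πr² = emitted σ·4πr²·T⁴, so T⁴ = (1−a)S/(4σ).
T⁴ = 0.943·2.992×10⁵/(4·5.67×10⁻⁸) = 1.244×10¹² K⁴.

T ≈ 1060 K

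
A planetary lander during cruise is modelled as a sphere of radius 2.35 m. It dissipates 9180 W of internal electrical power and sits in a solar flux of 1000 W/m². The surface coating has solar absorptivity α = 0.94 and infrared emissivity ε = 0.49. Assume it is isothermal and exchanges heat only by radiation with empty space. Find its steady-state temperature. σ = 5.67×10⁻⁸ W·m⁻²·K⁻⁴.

T ≈ 339 K

At steady state, absorbed solar power + internal power = radiated power.
Absorbed: α·S·A_cross = 0.94·1000·17.35 = 16310 W (cross-section πr²).
Total input = 16310 + 9180 = 25490 W.
Radiated: εσ·A_surf·T⁴ with A_surf = 4πr² = 69.40 m².
T⁴ = 25490/(0.49·5.67×10⁻⁸·69.40) = 1.322×10¹⁰ K⁴.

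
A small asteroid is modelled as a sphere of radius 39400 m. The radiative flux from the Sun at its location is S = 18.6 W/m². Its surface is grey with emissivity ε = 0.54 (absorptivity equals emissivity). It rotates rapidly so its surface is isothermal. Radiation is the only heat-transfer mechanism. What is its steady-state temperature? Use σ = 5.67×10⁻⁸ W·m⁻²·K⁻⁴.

T ≈ 95.2 K

At equilibrium, absorbed power = emitted power.
Absorbing cross-section = πr² = 4.877×10⁹ m²; emitting surface = 4πr² = 1.951×10¹⁰ m² (ratio 4).
εS·A_cross = εσ·A_surf·T⁴  ⇒  T⁴ = S/(4σ)   (ε cancels).
T⁴ = 18.6/(4·5.67×10⁻⁸) = 8.201×10⁷ K⁴.
T = (8.201×10⁷)^(1/4).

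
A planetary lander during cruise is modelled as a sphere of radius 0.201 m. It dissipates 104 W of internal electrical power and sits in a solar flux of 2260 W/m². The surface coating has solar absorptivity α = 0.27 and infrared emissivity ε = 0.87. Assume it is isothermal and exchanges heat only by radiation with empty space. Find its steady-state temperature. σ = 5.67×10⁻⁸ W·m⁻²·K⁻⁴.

T ≈ 292 K

At steady state, absorbed solar power + internal power = radiated power.
Absorbed: α·S·A_cross = 0.27·2260·0.1269 = 77.45 W (cross-section πr²).
Total input = 77.45 + 104 = 181.4 W.
Radiated: εσ·A_surf·T⁴ with A_surf = 4πr² = 0.5077 m².
T⁴ = 181.4/(0.87·5.67×10⁻⁸·0.5077) = 7.245×10⁹ K⁴.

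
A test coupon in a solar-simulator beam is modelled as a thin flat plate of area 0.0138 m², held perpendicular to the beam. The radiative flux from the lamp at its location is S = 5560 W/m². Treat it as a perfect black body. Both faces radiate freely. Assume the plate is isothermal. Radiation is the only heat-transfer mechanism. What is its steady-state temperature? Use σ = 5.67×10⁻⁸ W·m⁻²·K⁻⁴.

At equilibrium, absorbed power = emitted power.
Absorbing cross-section = A = 0.01380 m²; emitting surface = 2A = 0.02760 m² (ratio 2).
S·A_cross = εσ·A_surf·T⁴  ⇒  T⁴ = S/(2σ).
T⁴ = 1.00·5560/(2·5.67×10⁻⁸) = 4.903×10¹⁰ K⁴.
T = (4.903×10¹⁰)^(1/4).

T ≈ 471 K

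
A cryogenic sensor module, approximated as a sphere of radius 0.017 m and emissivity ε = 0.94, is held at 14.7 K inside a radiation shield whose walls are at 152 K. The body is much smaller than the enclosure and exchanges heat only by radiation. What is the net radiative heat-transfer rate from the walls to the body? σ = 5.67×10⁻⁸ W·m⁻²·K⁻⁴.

P_net ≈ 0.103 W

For a small grey body in a large enclosure: P_net = εσA(T_body⁴ − T_wall⁴).
A = 4πr² = 0.003632 m²; T_body⁴ − T_wall⁴ = 46690 − 5.338×10⁸ = -5.337×10⁸ K⁴.
|P_net| = 0.94·5.67×10⁻⁸·0.003632·5.337×10⁸.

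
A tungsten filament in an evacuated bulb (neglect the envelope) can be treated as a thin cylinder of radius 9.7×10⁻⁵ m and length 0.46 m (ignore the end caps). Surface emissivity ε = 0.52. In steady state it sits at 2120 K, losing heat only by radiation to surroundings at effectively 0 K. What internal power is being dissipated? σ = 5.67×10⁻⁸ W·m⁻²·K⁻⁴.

P ≈ 167 W

Steady state: P = εσA T⁴.
A = 2πrL = 2.804×10⁻⁴ m²; T⁴ = (2120)⁴ = 2.020×10¹³ K⁴.
P = 0.52 × 5.67×10⁻⁸ × 2.804×10⁻⁴ × 2.020×10¹³.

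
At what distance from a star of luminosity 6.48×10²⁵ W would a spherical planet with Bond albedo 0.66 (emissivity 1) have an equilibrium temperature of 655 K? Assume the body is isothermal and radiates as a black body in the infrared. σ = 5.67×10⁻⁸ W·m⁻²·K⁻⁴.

For an isothermal black-emitting sphere, (1−a)S·πr² = σ·4πr²·T⁴ ⇒ S = 4σT⁴/(1−a).
S = 4·5.67×10⁻⁸·(655)⁴/0.340 = 1.228×10⁵ W/m².
Flux falls as S = L/(4πd²), so d = √(L/(4πS)) = √(6.48×10²⁵/(4π·1.228×10⁵)).

d ≈ 6.48×10⁹ m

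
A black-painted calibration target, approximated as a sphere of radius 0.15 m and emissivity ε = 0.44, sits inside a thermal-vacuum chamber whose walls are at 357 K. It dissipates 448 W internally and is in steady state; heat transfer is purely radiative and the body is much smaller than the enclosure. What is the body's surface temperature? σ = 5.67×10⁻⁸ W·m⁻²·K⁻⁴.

For a small grey body in a large enclosure, net radiated power = εσA(T⁴ − T_w⁴).
Steady state: P = εσA(T⁴ − T_w⁴) with A = 4πr² = 0.2827 m².
T⁴ = P/(εσA) + T_w⁴ = 448/(0.44·5.67×10⁻⁸·0.2827) + (357)⁴
    = 6.351×10¹⁰ + 1.624×10¹⁰ = 7.975×10¹⁰ K⁴.

T ≈ 531 K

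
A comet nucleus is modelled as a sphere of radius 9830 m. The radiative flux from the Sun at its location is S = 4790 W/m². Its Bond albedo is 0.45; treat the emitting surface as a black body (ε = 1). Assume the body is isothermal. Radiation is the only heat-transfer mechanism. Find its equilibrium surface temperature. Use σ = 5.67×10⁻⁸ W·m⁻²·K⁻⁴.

T ≈ 328 K

At equilibrium, absorbed power = emitted power.
Absorbing cross-section = πr² = 3.036×10⁸ m²; emitting surface = 4πr² = 1.214×10⁹ m² (ratio 4).
(1−a)S·A_cross = εσ·A_surf·T⁴  ⇒  T⁴ = (1−a)S/(4σ).
T⁴ = 0.550·4790/(4·5.67×10⁻⁸) = 1.162×10¹⁰ K⁴.
T = (1.162×10¹⁰)^(1/4).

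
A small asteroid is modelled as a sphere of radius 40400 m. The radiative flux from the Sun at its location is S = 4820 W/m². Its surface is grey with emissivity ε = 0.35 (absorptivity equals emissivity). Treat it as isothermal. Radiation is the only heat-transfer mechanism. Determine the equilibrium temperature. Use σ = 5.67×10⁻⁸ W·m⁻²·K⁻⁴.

At equilibrium, absorbed power = emitted power.
Absorbing cross-section = πr² = 5.128×10⁹ m²; emitting surface = 4πr² = 2.051×10¹⁰ m² (ratio 4).
εS·A_cross = εσ·A_surf·T⁴  ⇒  T⁴ = S/(4σ)   (ε cancels).
T⁴ = 4820/(4·5.67×10⁻⁸) = 2.125×10¹⁰ K⁴.
T = (2.125×10¹⁰)^(1/4).

T ≈ 382 K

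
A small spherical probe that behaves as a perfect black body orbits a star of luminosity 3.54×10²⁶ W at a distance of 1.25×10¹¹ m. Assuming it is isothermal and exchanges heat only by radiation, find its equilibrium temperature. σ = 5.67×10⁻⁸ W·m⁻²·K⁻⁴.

T ≈ 299 K

First find the stellar flux at distance d: S = L/(4πd²) = 3.54×10²⁶/(4π·(1.25×10¹¹)²) = 1803 W/m².
For an isothermal sphere, absorbed (1−a)S·πr² = emitted σ·4πr²·T⁴, so T⁴ = (1−a)S/(4σ).
T⁴ = 1.00·1803/(4·5.67×10⁻⁸) = 7.949×10⁹ K⁴.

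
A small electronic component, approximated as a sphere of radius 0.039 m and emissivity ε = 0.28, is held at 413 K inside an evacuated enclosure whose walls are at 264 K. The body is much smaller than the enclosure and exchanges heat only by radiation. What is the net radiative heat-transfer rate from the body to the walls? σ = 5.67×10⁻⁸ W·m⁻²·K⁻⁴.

P_net ≈ 7.35 W

For a small grey body in a large enclosure: P_net = εσA(T_body⁴ − T_wall⁴).
A = 4πr² = 0.01911 m²; T_body⁴ − T_wall⁴ = 2.909×10¹⁰ − 4.858×10⁹ = 2.424×10¹⁰ K⁴.
|P_net| = 0.28·5.67×10⁻⁸·0.01911·2.424×10¹⁰.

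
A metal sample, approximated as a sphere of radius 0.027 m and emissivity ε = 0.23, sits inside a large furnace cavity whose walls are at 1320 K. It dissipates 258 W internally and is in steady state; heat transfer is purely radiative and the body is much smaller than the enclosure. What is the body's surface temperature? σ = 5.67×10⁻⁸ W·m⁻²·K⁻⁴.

For a small grey body in a large enclosure, net radiated power = εσA(T⁴ − T_w⁴).
Steady state: P = εσA(T⁴ − T_w⁴) with A = 4πr² = 0.009161 m².
T⁴ = P/(εσA) + T_w⁴ = 258/(0.23·5.67×10⁻⁸·0.009161) + (1320)⁴
    = 2.160×10¹² + 3.036×10¹² = 5.196×10¹² K⁴.

T ≈ 1510 K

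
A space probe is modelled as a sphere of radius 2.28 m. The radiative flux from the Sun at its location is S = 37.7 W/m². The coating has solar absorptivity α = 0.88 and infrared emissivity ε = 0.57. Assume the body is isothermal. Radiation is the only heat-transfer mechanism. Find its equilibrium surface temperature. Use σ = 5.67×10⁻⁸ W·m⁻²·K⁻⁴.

T ≈ 127 K

At equilibrium, absorbed power = emitted power.
Absorbing cross-section = πr² = 16.33 m²; emitting surface = 4πr² = 65.33 m² (ratio 4).
αS·A_cross = εσ·A_surf·T⁴  ⇒  T⁴ = αS/(ε·4σ).
T⁴ = 0.880·37.7/(0.57·4·5.67×10⁻⁸) = 2.566×10⁸ K⁴.
T = (2.566×10⁸)^(1/4).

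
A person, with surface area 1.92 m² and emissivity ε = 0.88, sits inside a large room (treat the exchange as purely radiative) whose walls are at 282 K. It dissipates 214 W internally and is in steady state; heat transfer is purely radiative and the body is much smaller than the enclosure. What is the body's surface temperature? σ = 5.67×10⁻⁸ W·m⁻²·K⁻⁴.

For a small grey body in a large enclosure, net radiated power = εσA(T⁴ − T_w⁴).
Steady state: P = εσA(T⁴ − T_w⁴) with A = 1.92 m².
T⁴ = P/(εσA) + T_w⁴ = 214/(0.88·5.67×10⁻⁸·1.920) + (282)⁴
    = 2.234×10⁹ + 6.324×10⁹ = 8.558×10⁹ K⁴.

T ≈ 304 K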